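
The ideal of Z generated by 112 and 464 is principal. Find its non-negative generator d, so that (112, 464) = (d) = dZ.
In the PID Z, (a, b) is generated by gcd(a, b). Compute gcd(464, 112) with the extended Euclidean algorithm, tracking rows (r, s, t) with s·464 + t·112 = r:
  row A: (464, 1, 0)   [1·464 + 0·112 = 464]
  row B: (112, 0, 1)   [0·464 + 1·112 = 112]
  464 = 4·112 + 16   → row C = row A − 4·row B = (16, 1, −4)   [check: 1·464 − 4·112 = 16]
  112 = 7·16 + 0   → remainder 0, stop. gcd = 16 (last nonzero row C).
So gcd(112, 464) = 16, with Bézout identity 1·464 − 4·112 = 16. Containment (⊇): the Bézout identity exhibits 16 as an element of (112, 464), giving (16) ⊆ (112, 464). Containment (⊆): since 16 | 112 and 16 | 464 (112 = 16·7, 464 = 16·29), every Z-linear combination of 112 and 464 is divisible by 16, so (112, 464) ⊆ (16). Therefore (112, 464) = (16), d = 16.

Final answer: (112, 464) = (16); d = 16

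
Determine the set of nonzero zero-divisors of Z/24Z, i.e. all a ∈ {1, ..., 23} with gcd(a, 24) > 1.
An element a ∈ Z/24Z (with a ≠ 0) is a zero-divisor iff gcd(a, 24) > 1 (because a is a unit precisely when gcd(a, n) = 1, and in Z/nZ every nonzero, non-unit element is a zero-divisor). Scan a = 1, ..., 23 and keep those with gcd(a, 24) > 1:
  gcd(2, 24) = 2, gcd(3, 24) = 3, gcd(4, 24) = 4, gcd(6, 24) = 6, gcd(8, 24) = 8, gcd(9, 24) = 3, gcd(10, 24) = 2, gcd(12, 24) = 12, gcd(14, 24) = 2, gcd(15, 24) = 3, gcd(16, 24) = 8, gcd(18, 24) = 6, gcd(20, 24) = 4, gcd(21, 24) = 3, gcd(22, 24) = 2.
All other a ∈ {1, ..., 23} have gcd(a, 24) = 1 and are units. So the nonzero zero-divisors are exactly the 15 values of a appearing in this scan.

Final answer: nonzero zero-divisors of Z/24Z = {2, 3, 4, 6, 8, 9, 10, 12, 14, 15, 16, 18, 20, 21, 22}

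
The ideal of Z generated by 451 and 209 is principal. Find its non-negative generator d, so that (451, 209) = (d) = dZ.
In the PID Z, (a, b) is generated by gcd(a, b). Compute gcd(451, 209) with the extended Euclidean algorithm, tracking rows (r, s, t) with s·451 + t·209 = r:
  row A: (451, 1, 0)   [1·451 + 0·209 = 451]
  row B: (209, 0, 1)   [0·451 + 1·209 = 209]
  451 = 2·209 + 33   → row C = row A − 2·row B = (33, 1, −2)   [check: 1·451 − 2·209 = 33]
  209 = 6·33 + 11   → row D = row B − 6·row C = (11, −6, 13)   [check: −6·451 + 13·209 = 11]
  33 = 3·11 + 0   → remainder 0, stop. gcd = 11 (last nonzero row D).
So gcd(451, 209) = 11, with Bézout identity −6·451 + 13·209 = 11. Containment (⊇): the Bézout identity exhibits 11 as an element of (451, 209), giving (11) ⊆ (451, 209). Containment (⊆): since 11 | 451 and 11 | 209 (451 = 11·41, 209 = 11·19), every Z-linear combination of 451 and 209 is divisible by 11, so (451, 209) ⊆ (11). Therefore (451, 209) = (11), d = 11.

Final answer: (451, 209) = (11); d = 11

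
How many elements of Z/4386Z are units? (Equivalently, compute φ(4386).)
Z/4386Z has φ(4386) = 1344 units

An element a ∈ Z/4386Z is a unit iff gcd(a, 4386) = 1, so the number of units is φ(4386). φ is multiplicative, with φ(p^e) = p^e − p^(e−1). Factorise 4386 = 2 · 3 · 17 · 43. Then
  φ(4386) = (2 − 1) · (3 − 1) · (17 − 1) · (43 − 1) = 1 · 2 · 16 · 42 = 1344.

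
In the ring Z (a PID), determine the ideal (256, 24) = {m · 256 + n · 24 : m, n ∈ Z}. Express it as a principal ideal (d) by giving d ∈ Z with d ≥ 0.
(256, 24) = (8); d = 8

In the PID Z, (a, b) is generated by gcd(a, b). Compute gcd(256, 24) with the extended Euclidean algorithm, tracking rows (r, s, t) with s·256 + t·24 = r:
  row A: (256, 1, 0)   [1·256 + 0·24 = 256]
  row B: (24, 0, 1)   [0·256 + 1·24 = 24]
  256 = 10·24 + 16   → row C = row A − 10·row B = (16, 1, −10)   [check: 1·256 − 10·24 = 16]
  24 = 1·16 + 8   → row D = row B − 1·row C = (8, −1, 11)   [check: −1·256 + 11·24 = 8]
  16 = 2·8 + 0   → remainder 0, stop. gcd = 8 (last nonzero row D).
So gcd(256, 24) = 8, with Bézout identity −1·256 + 11·24 = 8. Containment (⊇): the Bézout identity exhibits 8 as an element of (256, 24), giving (8) ⊆ (256, 24). Containment (⊆): since 8 | 256 and 8 | 24 (256 = 8·32, 24 = 8·3), every Z-linear combination of 256 and 24 is divisible by 8, so (256, 24) ⊆ (8). Therefore (256, 24) = (8), d = 8.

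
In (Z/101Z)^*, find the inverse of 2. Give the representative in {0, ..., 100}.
Apply the extended Euclidean algorithm to (101, 2), tracking rows (r, s, t) with s·101 + t·2 = r. Each division r_prev = q·r_cur + r_new produces the new row as (previous row) − q·(current row):
  row A: (101, 1, 0)   [1·101 + 0·2 = 101]
  row B: (2, 0, 1)   [0·101 + 1·2 = 2]
  101 = 50·2 + 1   → row C = row A − 50·row B = (1, 1, −50)   [check: 1·101 − 50·2 = 1]
  2 = 2·1 + 0   → remainder 0, stop. gcd = 1 (last nonzero row C).
The gcd is 1, so 2 is invertible mod 101. The last nonzero row gives 1·101 − 50·2 = 1, so t = −50. So 2^(−1) ≡ −50 ≡ 51 (mod 101). Verify: 2 · 51 = 102 ≡ 1 (mod 101). ✓

Final answer: 2^(−1) ≡ 51 (mod 101)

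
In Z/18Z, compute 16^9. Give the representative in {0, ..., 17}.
10

Use repeated squaring. Binary(9) = 1001. Walk through the bits of the exponent 9 left-to-right: at each bit after the leading one, square the running value, then multiply by 16 if the bit is 1 (always reducing mod 18):
  bit 1 = 1 (leading): start with 16.
  bit 2 = 0: square 16^2 = 256 ≡ 4 (mod 18).
  bit 3 = 0: square 4^2 = 16 (mod 18).
  bit 4 = 1: square 16^2 = 256 ≡ 4; bit is 1, so multiply 4·16 = 64 ≡ 10 (mod 18).
Final value: 16^9 ≡ 10 (mod 18).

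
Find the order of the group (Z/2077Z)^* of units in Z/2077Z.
|(Z/2077Z)^*| = 1980

(Z/2077Z)^* consists of the classes a with gcd(a, 2077) = 1, so its order is φ(2077). φ is multiplicative, with φ(p^e) = p^e − p^(e−1). Factorise 2077 = 31 · 67. Then
  φ(2077) = (31 − 1) · (67 − 1) = 30 · 66 = 1980.
Thus |(Z/2077Z)^*| = 1980.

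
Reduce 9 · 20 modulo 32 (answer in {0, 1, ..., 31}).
20

Both factors are already reduced mod 32. 9 · 20 = 180. Dividing by 32: 180 = 5·32 + 20. So (9 · 20) mod 32 = 20.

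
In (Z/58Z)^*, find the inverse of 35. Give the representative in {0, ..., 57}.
Apply the extended Euclidean algorithm to (58, 35), tracking rows (r, s, t) with s·58 + t·35 = r. Each division r_prev = q·r_cur + r_new produces the new row as (previous row) − q·(current row):
  row A: (58, 1, 0)   [1·58 + 0·35 = 58]
  row B: (35, 0, 1)   [0·58 + 1·35 = 35]
  58 = 1·35 + 23   → row C = row A − 1·row B = (23, 1, −1)   [check: 1·58 − 1·35 = 23]
  35 = 1·23 + 12   → row D = row B − 1·row C = (12, −1, 2)   [check: −1·58 + 2·35 = 12]
  23 = 1·12 + 11   → row E = row C − 1·row D = (11, 2, −3)   [check: 2·58 − 3·35 = 11]
  12 = 1·11 + 1   → row F = row D − 1·row E = (1, −3, 5)   [check: −3·58 + 5·35 = 1]
  11 = 11·1 + 0   → remainder 0, stop. gcd = 1 (last nonzero row F).
The gcd is 1, so 35 is invertible mod 58. The last nonzero row gives −3·58 + 5·35 = 1, so t = 5. So 35^(−1) ≡ 5 (mod 58). Verify: 35 · 5 = 175 ≡ 1 (mod 58). ✓

Final answer: 35^(−1) ≡ 5 (mod 58)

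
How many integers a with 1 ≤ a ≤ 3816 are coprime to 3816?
1248

The number of a ∈ {1, ..., 3816} with gcd(a, 3816) = 1 is by definition Euler's totient φ(3816). φ is multiplicative, with φ(p^e) = p^e − p^(e−1). Factorise 3816 = 2^3 · 3^2 · 53. Then
  φ(3816) = (2^3 − 2^2) · (3^2 − 3^1) · (53 − 1) = 4 · 6 · 52 = 1248.
So there are 1248 such integers.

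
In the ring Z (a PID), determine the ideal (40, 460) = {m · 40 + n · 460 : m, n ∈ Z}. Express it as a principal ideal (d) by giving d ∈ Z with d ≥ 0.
(40, 460) = (20); d = 20

In the PID Z, (a, b) is generated by gcd(a, b). Compute gcd(460, 40) with the extended Euclidean algorithm, tracking rows (r, s, t) with s·460 + t·40 = r:
  row A: (460, 1, 0)   [1·460 + 0·40 = 460]
  row B: (40, 0, 1)   [0·460 + 1·40 = 40]
  460 = 11·40 + 20   → row C = row A − 11·row B = (20, 1, −11)   [check: 1·460 − 11·40 = 20]
  40 = 2·20 + 0   → remainder 0, stop. gcd = 20 (last nonzero row C).
So gcd(40, 460) = 20, with Bézout identity 1·460 − 11·40 = 20. Containment (⊇): the Bézout identity exhibits 20 as an element of (40, 460), giving (20) ⊆ (40, 460). Containment (⊆): since 20 | 40 and 20 | 460 (40 = 20·2, 460 = 20·23), every Z-linear combination of 40 and 460 is divisible by 20, so (40, 460) ⊆ (20). Therefore (40, 460) = (20), d = 20.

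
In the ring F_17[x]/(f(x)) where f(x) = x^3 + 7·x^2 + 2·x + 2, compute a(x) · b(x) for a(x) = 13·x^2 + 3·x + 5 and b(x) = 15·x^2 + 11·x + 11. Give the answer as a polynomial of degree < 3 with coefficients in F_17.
a · b ≡ 8·x^2 + 12·x + 12 (mod f(x))

Multiply as integer polynomials: a · b = 195·x^4 + 188·x^3 + 251·x^2 + 88·x + 55. Reducing coefficients mod 17: a · b ≡ 8·x^4 + x^3 + 13·x^2 + 3·x + 4. Now divide by f(x) = x^3 + 7·x^2 + 2·x + 2 in F_17[x], eliminating the leading term at each step:
  leading term 8·x^4: subtract (8·x)·f(x) = 8·x^4 + 5·x^3 + 16·x^2 + 16·x, leaving 13·x^3 + 14·x^2 + 4·x + 4 (coefficients mod 17)
  leading term 13·x^3: subtract (13)·f(x) = 13·x^3 + 6·x^2 + 9·x + 9, leaving 8·x^2 + 12·x + 12 (coefficients mod 17)
The degree is now < 3, so this is the remainder. Hence a · b ≡ 8·x^2 + 12·x + 12 in F_17[x]/(f).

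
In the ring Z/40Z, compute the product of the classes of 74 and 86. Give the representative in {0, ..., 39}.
4

Reduce the factors first: 74 ≡ 34, 86 ≡ 6 (mod 40), so 74 · 86 ≡ 34 · 6 (mod 40). 34 · 6 = 204. Dividing by 40: 204 = 5·40 + 4. So (74 · 86) mod 40 = 4.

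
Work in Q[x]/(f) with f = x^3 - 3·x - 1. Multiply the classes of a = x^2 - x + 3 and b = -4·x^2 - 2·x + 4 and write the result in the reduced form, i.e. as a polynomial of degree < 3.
First multiply in Q[x] without reducing: a · b = -4·x^4 + 2·x^3 - 6·x^2 - 10·x + 12. Now divide by f(x) = x^3 - 3·x - 1, eliminating the leading term at each step:
  leading term -4·x^4: subtract (-4·x)·f(x) = -4·x^4 + 12·x^2 + 4·x, leaving 2·x^3 - 18·x^2 - 14·x + 12
  leading term 2·x^3: subtract (2)·f(x) = 2·x^3 - 6·x - 2, leaving -18·x^2 - 8·x + 14
The degree is now < 3, so this is the remainder. Hence a · b ≡ -18·x^2 - 8·x + 14 in Q[x]/(f).

Final answer: a · b ≡ -18·x^2 - 8·x + 14 (mod f(x))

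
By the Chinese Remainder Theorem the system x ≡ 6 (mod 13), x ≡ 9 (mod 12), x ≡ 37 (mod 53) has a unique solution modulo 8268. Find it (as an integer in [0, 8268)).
The moduli 13, 12, 53 are pairwise coprime, so by the CRT there is a unique solution mod 13·12·53 = 8268.
Solve by successive substitution. Start with x ≡ 6 (mod 13).
  Combine with x ≡ 9 (mod 12): write x = 6 + 13·t and require 6 + 13·t ≡ 9 (mod 12), i.e. 13·t ≡ 9 − 6 ≡ 3 (mod 12). Since 13^(−1) ≡ 1 (mod 12) (13 ≡ 1 (mod 12)), t ≡ 1·3 ≡ 3 (mod 12). So x ≡ 6 + 13·3 = 45 (mod 156).
  Combine with x ≡ 37 (mod 53): write x = 45 + 156·t and require 45 + 156·t ≡ 37 (mod 53), i.e. 156·t ≡ 37 − 45 ≡ 45 (mod 53). Since 156^(−1) ≡ 35 (mod 53) (156 ≡ 50 (mod 53)), t ≡ 35·45 ≡ 38 (mod 53). So x ≡ 45 + 156·38 = 5973 (mod 8268).
Unique solution in [0, 8268): x = 5973.

Final answer: x ≡ 5973 (mod 8268); the representative in [0, 8268) is 5973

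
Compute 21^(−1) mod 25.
21^(−1) ≡ 6 (mod 25)

Apply the extended Euclidean algorithm to (25, 21), tracking rows (r, s, t) with s·25 + t·21 = r. Each division r_prev = q·r_cur + r_new produces the new row as (previous row) − q·(current row):
  row A: (25, 1, 0)   [1·25 + 0·21 = 25]
  row B: (21, 0, 1)   [0·25 + 1·21 = 21]
  25 = 1·21 + 4   → row C = row A − 1·row B = (4, 1, −1)   [check: 1·25 − 1·21 = 4]
  21 = 5·4 + 1   → row D = row B − 5·row C = (1, −5, 6)   [check: −5·25 + 6·21 = 1]
  4 = 4·1 + 0   → remainder 0, stop. gcd = 1 (last nonzero row D).
The gcd is 1, so 21 is invertible mod 25. The last nonzero row gives −5·25 + 6·21 = 1, so t = 6. So 21^(−1) ≡ 6 (mod 25). Verify: 21 · 6 = 126 ≡ 1 (mod 25). ✓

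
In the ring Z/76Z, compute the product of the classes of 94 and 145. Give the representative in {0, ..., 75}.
26

Reduce the factors first: 94 ≡ 18, 145 ≡ 69 (mod 76), so 94 · 145 ≡ 18 · 69 (mod 76). 18 · 69 = 1242. Dividing by 76: 1242 = 16·76 + 26. So (94 · 145) mod 76 = 26.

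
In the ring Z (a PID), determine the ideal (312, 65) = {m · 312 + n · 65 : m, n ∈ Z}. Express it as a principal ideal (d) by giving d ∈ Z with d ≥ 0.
In the PID Z, (a, b) is generated by gcd(a, b). Compute gcd(312, 65) with the extended Euclidean algorithm, tracking rows (r, s, t) with s·312 + t·65 = r:
  row A: (312, 1, 0)   [1·312 + 0·65 = 312]
  row B: (65, 0, 1)   [0·312 + 1·65 = 65]
  312 = 4·65 + 52   → row C = row A − 4·row B = (52, 1, −4)   [check: 1·312 − 4·65 = 52]
  65 = 1·52 + 13   → row D = row B − 1·row C = (13, −1, 5)   [check: −1·312 + 5·65 = 13]
  52 = 4·13 + 0   → remainder 0, stop. gcd = 13 (last nonzero row D).
So gcd(312, 65) = 13, with Bézout identity −1·312 + 5·65 = 13. Containment (⊇): the Bézout identity exhibits 13 as an element of (312, 65), giving (13) ⊆ (312, 65). Containment (⊆): since 13 | 312 and 13 | 65 (312 = 13·24, 65 = 13·5), every Z-linear combination of 312 and 65 is divisible by 13, so (312, 65) ⊆ (13). Therefore (312, 65) = (13), d = 13.

Final answer: (312, 65) = (13); d = 13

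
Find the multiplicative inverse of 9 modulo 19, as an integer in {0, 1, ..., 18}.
Apply the extended Euclidean algorithm to (19, 9), tracking rows (r, s, t) with s·19 + t·9 = r. Each division r_prev = q·r_cur + r_new produces the new row as (previous row) − q·(current row):
  row A: (19, 1, 0)   [1·19 + 0·9 = 19]
  row B: (9, 0, 1)   [0·19 + 1·9 = 9]
  19 = 2·9 + 1   → row C = row A − 2·row B = (1, 1, −2)   [check: 1·19 − 2·9 = 1]
  9 = 9·1 + 0   → remainder 0, stop. gcd = 1 (last nonzero row C).
The gcd is 1, so 9 is invertible mod 19. The last nonzero row gives 1·19 − 2·9 = 1, so t = −2. So 9^(−1) ≡ −2 ≡ 17 (mod 19). Verify: 9 · 17 = 153 ≡ 1 (mod 19). ✓

Final answer: 9^(−1) ≡ 17 (mod 19)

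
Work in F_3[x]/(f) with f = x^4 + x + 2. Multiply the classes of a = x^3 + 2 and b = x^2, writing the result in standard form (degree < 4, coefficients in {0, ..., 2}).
Multiply as integer polynomials: a · b = x^5 + 2·x^2. Reducing coefficients mod 3: a · b ≡ x^5 + 2·x^2. Now divide by f(x) = x^4 + x + 2 in F_3[x], eliminating the leading term at each step:
  leading term x^5: subtract (x)·f(x) = x^5 + x^2 + 2·x, leaving x^2 + x (coefficients mod 3)
The degree is now < 4, so this is the remainder. Hence a · b ≡ x^2 + x in F_3[x]/(f).

Final answer: a · b ≡ x^2 + x (mod f(x))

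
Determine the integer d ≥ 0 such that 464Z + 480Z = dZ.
In the PID Z, (a, b) is generated by gcd(a, b). Compute gcd(480, 464) with the extended Euclidean algorithm, tracking rows (r, s, t) with s·480 + t·464 = r:
  row A: (480, 1, 0)   [1·480 + 0·464 = 480]
  row B: (464, 0, 1)   [0·480 + 1·464 = 464]
  480 = 1·464 + 16   → row C = row A − 1·row B = (16, 1, −1)   [check: 1·480 − 1·464 = 16]
  464 = 29·16 + 0   → remainder 0, stop. gcd = 16 (last nonzero row C).
So gcd(464, 480) = 16, with Bézout identity 1·480 − 1·464 = 16. Containment (⊇): the Bézout identity exhibits 16 as an element of (464, 480), giving (16) ⊆ (464, 480). Containment (⊆): since 16 | 464 and 16 | 480 (464 = 16·29, 480 = 16·30), every Z-linear combination of 464 and 480 is divisible by 16, so (464, 480) ⊆ (16). Therefore (464, 480) = (16), d = 16.

Final answer: (464, 480) = (16); d = 16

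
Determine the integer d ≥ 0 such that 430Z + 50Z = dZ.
(430, 50) = (10); d = 10

In the PID Z, (a, b) is generated by gcd(a, b). Compute gcd(430, 50) with the extended Euclidean algorithm, tracking rows (r, s, t) with s·430 + t·50 = r:
  row A: (430, 1, 0)   [1·430 + 0·50 = 430]
  row B: (50, 0, 1)   [0·430 + 1·50 = 50]
  430 = 8·50 + 30   → row C = row A − 8·row B = (30, 1, −8)   [check: 1·430 − 8·50 = 30]
  50 = 1·30 + 20   → row D = row B − 1·row C = (20, −1, 9)   [check: −1·430 + 9·50 = 20]
  30 = 1·20 + 10   → row E = row C − 1·row D = (10, 2, −17)   [check: 2·430 − 17·50 = 10]
  20 = 2·10 + 0   → remainder 0, stop. gcd = 10 (last nonzero row E).
So gcd(430, 50) = 10, with Bézout identity 2·430 − 17·50 = 10. Containment (⊇): the Bézout identity exhibits 10 as an element of (430, 50), giving (10) ⊆ (430, 50). Containment (⊆): since 10 | 430 and 10 | 50 (430 = 10·43, 50 = 10·5), every Z-linear combination of 430 and 50 is divisible by 10, so (430, 50) ⊆ (10). Therefore (430, 50) = (10), d = 10.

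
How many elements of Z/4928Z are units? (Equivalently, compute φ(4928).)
Z/4928Z has φ(4928) = 1920 units

An element a ∈ Z/4928Z is a unit iff gcd(a, 4928) = 1, so the number of units is φ(4928). φ is multiplicative, with φ(p^e) = p^e − p^(e−1). Factorise 4928 = 2^6 · 7 · 11. Then
  φ(4928) = (2^6 − 2^5) · (7 − 1) · (11 − 1) = 32 · 6 · 10 = 1920.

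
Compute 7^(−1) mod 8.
7^(−1) ≡ 7 (mod 8)

Apply the extended Euclidean algorithm to (8, 7), tracking rows (r, s, t) with s·8 + t·7 = r. Each division r_prev = q·r_cur + r_new produces the new row as (previous row) − q·(current row):
  row A: (8, 1, 0)   [1·8 + 0·7 = 8]
  row B: (7, 0, 1)   [0·8 + 1·7 = 7]
  8 = 1·7 + 1   → row C = row A − 1·row B = (1, 1, −1)   [check: 1·8 − 1·7 = 1]
  7 = 7·1 + 0   → remainder 0, stop. gcd = 1 (last nonzero row C).
The gcd is 1, so 7 is invertible mod 8. The last nonzero row gives 1·8 − 1·7 = 1, so t = −1. So 7^(−1) ≡ −1 ≡ 7 (mod 8). Verify: 7 · 7 = 49 ≡ 1 (mod 8). ✓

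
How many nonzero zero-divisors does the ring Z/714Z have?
In Z/714Z each nonzero element is either a unit (gcd with 714 is 1) or a zero-divisor (gcd > 1). The number of units is φ(714): factorise 714 = 2 · 3 · 7 · 17, so φ(714) = (2 − 1) · (3 − 1) · (7 − 1) · (17 − 1) = 1 · 2 · 6 · 16 = 192. The nonzero elements number 714 − 1 = 713. Hence the nonzero zero-divisors number 713 − 192 = 521.

Final answer: Z/714Z has 521 nonzero zero-divisors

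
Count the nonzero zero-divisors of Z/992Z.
In Z/992Z each nonzero element is either a unit (gcd with 992 is 1) or a zero-divisor (gcd > 1). The number of units is φ(992): factorise 992 = 2^5 · 31, so φ(992) = (2^5 − 2^4) · (31 − 1) = 16 · 30 = 480. The nonzero elements number 992 − 1 = 991. Hence the nonzero zero-divisors number 991 − 480 = 511.

Final answer: Z/992Z has 511 nonzero zero-divisors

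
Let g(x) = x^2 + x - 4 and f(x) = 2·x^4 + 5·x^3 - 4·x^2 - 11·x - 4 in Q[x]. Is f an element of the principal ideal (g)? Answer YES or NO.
YES

In Q[x] the ideal (g) consists of all multiples of g, so f ∈ (g) iff g | f, i.e. iff the remainder of f on division by g is 0. Divide f by g (g is monic, so eliminate the leading term of the running remainder at each step):
  leading term 2·x^4: subtract (2·x^2)·g(x) = 2·x^4 + 2·x^3 - 8·x^2, leaving 3·x^3 + 4·x^2 - 11·x - 4
  leading term 3·x^3: subtract (3·x)·g(x) = 3·x^3 + 3·x^2 - 12·x, leaving x^2 + x - 4
  leading term x^2: subtract (1)·g(x) = x^2 + x - 4, leaving 0
The remainder is 0, so f(x) = g(x) · h(x) with h(x) = 2·x^2 + 3·x + 1. Hence g | f, i.e. f ∈ (g).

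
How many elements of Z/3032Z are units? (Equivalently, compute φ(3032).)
An element a ∈ Z/3032Z is a unit iff gcd(a, 3032) = 1, so the number of units is φ(3032). φ is multiplicative, with φ(p^e) = p^e − p^(e−1). Factorise 3032 = 2^3 · 379. Then
  φ(3032) = (2^3 − 2^2) · (379 − 1) = 4 · 378 = 1512.

Final answer: Z/3032Z has φ(3032) = 1512 units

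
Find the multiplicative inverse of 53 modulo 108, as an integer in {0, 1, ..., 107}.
Apply the extended Euclidean algorithm to (108, 53), tracking rows (r, s, t) with s·108 + t·53 = r. Each division r_prev = q·r_cur + r_new produces the new row as (previous row) − q·(current row):
  row A: (108, 1, 0)   [1·108 + 0·53 = 108]
  row B: (53, 0, 1)   [0·108 + 1·53 = 53]
  108 = 2·53 + 2   → row C = row A − 2·row B = (2, 1, −2)   [check: 1·108 − 2·53 = 2]
  53 = 26·2 + 1   → row D = row B − 26·row C = (1, −26, 53)   [check: −26·108 + 53·53 = 1]
  2 = 2·1 + 0   → remainder 0, stop. gcd = 1 (last nonzero row D).
The gcd is 1, so 53 is invertible mod 108. The last nonzero row gives −26·108 + 53·53 = 1, so t = 53. So 53^(−1) ≡ 53 (mod 108). Verify: 53 · 53 = 2809 ≡ 1 (mod 108). ✓

Final answer: 53^(−1) ≡ 53 (mod 108)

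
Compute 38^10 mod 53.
Use repeated squaring. Binary(10) = 1010. Walk through the bits of the exponent 10 left-to-right: at each bit after the leading one, square the running value, then multiply by 38 if the bit is 1 (always reducing mod 53):
  bit 1 = 1 (leading): start with 38.
  bit 2 = 0: square 38^2 = 1444 ≡ 13 (mod 53).
  bit 3 = 1: square 13^2 = 169 ≡ 10; bit is 1, so multiply 10·38 = 380 ≡ 9 (mod 53).
  bit 4 = 0: square 9^2 = 81 ≡ 28 (mod 53).
Final value: 38^10 ≡ 28 (mod 53).

Final answer: 28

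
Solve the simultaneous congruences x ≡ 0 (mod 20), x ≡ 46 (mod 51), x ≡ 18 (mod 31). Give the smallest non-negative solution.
x ≡ 21160 (mod 31620); the representative in [0, 31620) is 21160

The moduli 20, 51, 31 are pairwise coprime, so by the CRT there is a unique solution mod 20·51·31 = 31620.
Solve by successive substitution. Start with x ≡ 0 (mod 20).
  Combine with x ≡ 46 (mod 51): write x = 20·t and require 20·t ≡ 46 (mod 51). Since 20^(−1) ≡ 23 (mod 51), t ≡ 23·46 ≡ 38 (mod 51). So x ≡ 20·38 = 760 (mod 1020).
  Combine with x ≡ 18 (mod 31): write x = 760 + 1020·t and require 760 + 1020·t ≡ 18 (mod 31), i.e. 1020·t ≡ 18 − 760 ≡ 2 (mod 31). Since 1020^(−1) ≡ 10 (mod 31) (1020 ≡ 28 (mod 31)), t ≡ 10·2 ≡ 20 (mod 31). So x ≡ 760 + 1020·20 = 21160 (mod 31620).
Unique solution in [0, 31620): x = 21160.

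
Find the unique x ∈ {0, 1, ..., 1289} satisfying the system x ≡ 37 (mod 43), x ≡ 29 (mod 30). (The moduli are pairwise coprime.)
The moduli 43, 30 are pairwise coprime, so by the CRT there is a unique solution mod 43·30 = 1290.
Solve by successive substitution. Start with x ≡ 37 (mod 43).
  Combine with x ≡ 29 (mod 30): write x = 37 + 43·t and require 37 + 43·t ≡ 29 (mod 30), i.e. 43·t ≡ 29 − 37 ≡ 22 (mod 30). Since 43^(−1) ≡ 7 (mod 30) (43 ≡ 13 (mod 30)), t ≡ 7·22 ≡ 4 (mod 30). So x ≡ 37 + 43·4 = 209 (mod 1290).
Unique solution in [0, 1290): x = 209.

Final answer: x ≡ 209 (mod 1290); the representative in [0, 1290) is 209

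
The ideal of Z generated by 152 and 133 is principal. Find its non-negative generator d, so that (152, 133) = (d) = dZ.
(152, 133) = (19); d = 19

In the PID Z, (a, b) is generated by gcd(a, b). Compute gcd(152, 133) with the extended Euclidean algorithm, tracking rows (r, s, t) with s·152 + t·133 = r:
  row A: (152, 1, 0)   [1·152 + 0·133 = 152]
  row B: (133, 0, 1)   [0·152 + 1·133 = 133]
  152 = 1·133 + 19   → row C = row A − 1·row B = (19, 1, −1)   [check: 1·152 − 1·133 = 19]
  133 = 7·19 + 0   → remainder 0, stop. gcd = 19 (last nonzero row C).
So gcd(152, 133) = 19, with Bézout identity 1·152 − 1·133 = 19. Containment (⊇): the Bézout identity exhibits 19 as an element of (152, 133), giving (19) ⊆ (152, 133). Containment (⊆): since 19 | 152 and 19 | 133 (152 = 19·8, 133 = 19·7), every Z-linear combination of 152 and 133 is divisible by 19, so (152, 133) ⊆ (19). Therefore (152, 133) = (19), d = 19.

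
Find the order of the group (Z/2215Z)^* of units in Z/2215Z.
|(Z/2215Z)^*| = 1768

(Z/2215Z)^* consists of the classes a with gcd(a, 2215) = 1, so its order is φ(2215). φ is multiplicative, with φ(p^e) = p^e − p^(e−1). Factorise 2215 = 5 · 443. Then
  φ(2215) = (5 − 1) · (443 − 1) = 4 · 442 = 1768.
Thus |(Z/2215Z)^*| = 1768.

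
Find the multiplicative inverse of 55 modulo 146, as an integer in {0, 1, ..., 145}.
Apply the extended Euclidean algorithm to (146, 55), tracking rows (r, s, t) with s·146 + t·55 = r. Each division r_prev = q·r_cur + r_new produces the new row as (previous row) − q·(current row):
  row A: (146, 1, 0)   [1·146 + 0·55 = 146]
  row B: (55, 0, 1)   [0·146 + 1·55 = 55]
  146 = 2·55 + 36   → row C = row A − 2·row B = (36, 1, −2)   [check: 1·146 − 2·55 = 36]
  55 = 1·36 + 19   → row D = row B − 1·row C = (19, −1, 3)   [check: −1·146 + 3·55 = 19]
  36 = 1·19 + 17   → row E = row C − 1·row D = (17, 2, −5)   [check: 2·146 − 5·55 = 17]
  19 = 1·17 + 2   → row F = row D − 1·row E = (2, −3, 8)   [check: −3·146 + 8·55 = 2]
  17 = 8·2 + 1   → row G = row E − 8·row F = (1, 26, −69)   [check: 26·146 − 69·55 = 1]
  2 = 2·1 + 0   → remainder 0, stop. gcd = 1 (last nonzero row G).
The gcd is 1, so 55 is invertible mod 146. The last nonzero row gives 26·146 − 69·55 = 1, so t = −69. So 55^(−1) ≡ −69 ≡ 77 (mod 146). Verify: 55 · 77 = 4235 ≡ 1 (mod 146). ✓

Final answer: 55^(−1) ≡ 77 (mod 146)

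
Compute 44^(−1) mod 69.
44^(−1) ≡ 11 (mod 69)

Apply the extended Euclidean algorithm to (69, 44), tracking rows (r, s, t) with s·69 + t·44 = r. Each division r_prev = q·r_cur + r_new produces the new row as (previous row) − q·(current row):
  row A: (69, 1, 0)   [1·69 + 0·44 = 69]
  row B: (44, 0, 1)   [0·69 + 1·44 = 44]
  69 = 1·44 + 25   → row C = row A − 1·row B = (25, 1, −1)   [check: 1·69 − 1·44 = 25]
  44 = 1·25 + 19   → row D = row B − 1·row C = (19, −1, 2)   [check: −1·69 + 2·44 = 19]
  25 = 1·19 + 6   → row E = row C − 1·row D = (6, 2, −3)   [check: 2·69 − 3·44 = 6]
  19 = 3·6 + 1   → row F = row D − 3·row E = (1, −7, 11)   [check: −7·69 + 11·44 = 1]
  6 = 6·1 + 0   → remainder 0, stop. gcd = 1 (last nonzero row F).
The gcd is 1, so 44 is invertible mod 69. The last nonzero row gives −7·69 + 11·44 = 1, so t = 11. So 44^(−1) ≡ 11 (mod 69). Verify: 44 · 11 = 484 ≡ 1 (mod 69). ✓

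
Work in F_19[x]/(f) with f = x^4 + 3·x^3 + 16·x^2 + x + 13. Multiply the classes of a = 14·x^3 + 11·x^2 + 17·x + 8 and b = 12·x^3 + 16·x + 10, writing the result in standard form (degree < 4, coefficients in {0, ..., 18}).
Multiply as integer polynomials: a · b = 168·x^6 + 132·x^5 + 428·x^4 + 412·x^3 + 382·x^2 + 298·x + 80. Reducing coefficients mod 19: a · b ≡ 16·x^6 + 18·x^5 + 10·x^4 + 13·x^3 + 2·x^2 + 13·x + 4. Now divide by f(x) = x^4 + 3·x^3 + 16·x^2 + x + 13 in F_19[x], eliminating the leading term at each step:
  leading term 16·x^6: subtract (16·x^2)·f(x) = 16·x^6 + 10·x^5 + 9·x^4 + 16·x^3 + 18·x^2, leaving 8·x^5 + x^4 + 16·x^3 + 3·x^2 + 13·x + 4 (coefficients mod 19)
  leading term 8·x^5: subtract (8·x)·f(x) = 8·x^5 + 5·x^4 + 14·x^3 + 8·x^2 + 9·x, leaving 15·x^4 + 2·x^3 + 14·x^2 + 4·x + 4 (coefficients mod 19)
  leading term 15·x^4: subtract (15)·f(x) = 15·x^4 + 7·x^3 + 12·x^2 + 15·x + 5, leaving 14·x^3 + 2·x^2 + 8·x + 18 (coefficients mod 19)
The degree is now < 4, so this is the remainder. Hence a · b ≡ 14·x^3 + 2·x^2 + 8·x + 18 in F_19[x]/(f).

Final answer: a · b ≡ 14·x^3 + 2·x^2 + 8·x + 18 (mod f(x))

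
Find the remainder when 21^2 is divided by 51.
Use repeated squaring. Binary(2) = 10. Walk through the bits of the exponent 2 left-to-right: at each bit after the leading one, square the running value, then multiply by 21 if the bit is 1 (always reducing mod 51):
  bit 1 = 1 (leading): start with 21.
  bit 2 = 0: square 21^2 = 441 ≡ 33 (mod 51).
Final value: 21^2 ≡ 33 (mod 51).

Final answer: 33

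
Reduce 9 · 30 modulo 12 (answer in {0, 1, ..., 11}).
6

Reduce the factors first: 30 ≡ 6 (mod 12), so 9 · 30 ≡ 9 · 6 (mod 12). 9 · 6 = 54. Dividing by 12: 54 = 4·12 + 6. So (9 · 30) mod 12 = 6.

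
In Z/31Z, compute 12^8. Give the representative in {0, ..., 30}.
9

Use repeated squaring. Binary(8) = 1000. Walk through the bits of the exponent 8 left-to-right: at each bit after the leading one, square the running value, then multiply by 12 if the bit is 1 (always reducing mod 31):
  bit 1 = 1 (leading): start with 12.
  bit 2 = 0: square 12^2 = 144 ≡ 20 (mod 31).
  bit 3 = 0: square 20^2 = 400 ≡ 28 (mod 31).
  bit 4 = 0: square 28^2 = 784 ≡ 9 (mod 31).
Final value: 12^8 ≡ 9 (mod 31).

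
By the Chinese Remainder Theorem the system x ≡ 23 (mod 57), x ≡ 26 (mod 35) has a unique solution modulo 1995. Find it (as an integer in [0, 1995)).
x ≡ 1391 (mod 1995); the representative in [0, 1995) is 1391

The moduli 57, 35 are pairwise coprime, so by the CRT there is a unique solution mod 57·35 = 1995.
Solve by successive substitution. Start with x ≡ 23 (mod 57).
  Combine with x ≡ 26 (mod 35): write x = 23 + 57·t and require 23 + 57·t ≡ 26 (mod 35), i.e. 57·t ≡ 26 − 23 ≡ 3 (mod 35). Since 57^(−1) ≡ 8 (mod 35) (57 ≡ 22 (mod 35)), t ≡ 8·3 ≡ 24 (mod 35). So x ≡ 23 + 57·24 = 1391 (mod 1995).
Unique solution in [0, 1995): x = 1391.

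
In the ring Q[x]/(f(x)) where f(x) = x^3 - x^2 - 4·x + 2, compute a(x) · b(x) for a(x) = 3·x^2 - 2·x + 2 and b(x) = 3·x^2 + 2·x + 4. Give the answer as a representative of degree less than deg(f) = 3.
First multiply in Q[x] without reducing: a · b = 9·x^4 + 14·x^2 - 4·x + 8. Now divide by f(x) = x^3 - x^2 - 4·x + 2, eliminating the leading term at each step:
  leading term 9·x^4: subtract (9·x)·f(x) = 9·x^4 - 9·x^3 - 36·x^2 + 18·x, leaving 9·x^3 + 50·x^2 - 22·x + 8
  leading term 9·x^3: subtract (9)·f(x) = 9·x^3 - 9·x^2 - 36·x + 18, leaving 59·x^2 + 14·x - 10
The degree is now < 3, so this is the remainder. Hence a · b ≡ 59·x^2 + 14·x - 10 in Q[x]/(f).

Final answer: a · b ≡ 59·x^2 + 14·x - 10 (mod f(x))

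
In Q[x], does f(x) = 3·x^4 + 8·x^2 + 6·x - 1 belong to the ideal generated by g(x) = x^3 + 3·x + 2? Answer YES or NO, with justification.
In Q[x] the ideal (g) consists of all multiples of g, so f ∈ (g) iff g | f, i.e. iff the remainder of f on division by g is 0. Divide f by g (g is monic, so eliminate the leading term of the running remainder at each step):
  leading term 3·x^4: subtract (3·x)·g(x) = 3·x^4 + 9·x^2 + 6·x, leaving -x^2 - 1
The remainder r(x) = -x^2 - 1 ≠ 0 (and deg r < deg g), so g ∤ f, i.e. f ∉ (g).

Final answer: NO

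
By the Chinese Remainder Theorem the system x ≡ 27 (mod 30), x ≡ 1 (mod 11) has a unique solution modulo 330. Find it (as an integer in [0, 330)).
x ≡ 177 (mod 330); the representative in [0, 330) is 177

The moduli 30, 11 are pairwise coprime, so by the CRT there is a unique solution mod 30·11 = 330.
Solve by successive substitution. Start with x ≡ 27 (mod 30).
  Combine with x ≡ 1 (mod 11): write x = 27 + 30·t and require 27 + 30·t ≡ 1 (mod 11), i.e. 30·t ≡ 1 − 27 ≡ 7 (mod 11). Since 30^(−1) ≡ 7 (mod 11) (30 ≡ 8 (mod 11)), t ≡ 7·7 ≡ 5 (mod 11). So x ≡ 27 + 30·5 = 177 (mod 330).
Unique solution in [0, 330): x = 177.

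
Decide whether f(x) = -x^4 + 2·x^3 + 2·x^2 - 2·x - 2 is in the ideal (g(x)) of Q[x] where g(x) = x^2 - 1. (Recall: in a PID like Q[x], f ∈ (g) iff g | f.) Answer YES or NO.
In Q[x] the ideal (g) consists of all multiples of g, so f ∈ (g) iff g | f, i.e. iff the remainder of f on division by g is 0. Divide f by g (g is monic, so eliminate the leading term of the running remainder at each step):
  leading term -x^4: subtract (-x^2)·g(x) = -x^4 + x^2, leaving 2·x^3 + x^2 - 2·x - 2
  leading term 2·x^3: subtract (2·x)·g(x) = 2·x^3 - 2·x, leaving x^2 - 2
  leading term x^2: subtract (1)·g(x) = x^2 - 1, leaving -1
The remainder r(x) = -1 ≠ 0 (and deg r < deg g), so g ∤ f, i.e. f ∉ (g).

Final answer: NO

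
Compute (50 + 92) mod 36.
Reduce the summands first: 50 ≡ 14, 92 ≡ 20 (mod 36), so 50 + 92 ≡ 14 + 20 (mod 36). 14 + 20 = 34; 34 = 0·36 + 34, so (50 + 92) mod 36 = 34.

Final answer: 34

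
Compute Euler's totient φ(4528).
φ(4528) = 2256

φ is multiplicative, with φ(p^e) = p^e − p^(e−1). Factorise 4528 = 2^4 · 283. Then
  φ(4528) = (2^4 − 2^3) · (283 − 1) = 8 · 282 = 2256.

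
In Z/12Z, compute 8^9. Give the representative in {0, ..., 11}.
8

Use repeated squaring. Binary(9) = 1001. Walk through the bits of the exponent 9 left-to-right: at each bit after the leading one, square the running value, then multiply by 8 if the bit is 1 (always reducing mod 12):
  bit 1 = 1 (leading): start with 8.
  bit 2 = 0: square 8^2 = 64 ≡ 4 (mod 12).
  bit 3 = 0: square 4^2 = 16 ≡ 4 (mod 12).
  bit 4 = 1: square 4^2 = 16 ≡ 4; bit is 1, so multiply 4·8 = 32 ≡ 8 (mod 12).
Final value: 8^9 ≡ 8 (mod 12).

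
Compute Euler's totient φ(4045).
φ is multiplicative, with φ(p^e) = p^e − p^(e−1). Factorise 4045 = 5 · 809. Then
  φ(4045) = (5 − 1) · (809 − 1) = 4 · 808 = 3232.

Final answer: φ(4045) = 3232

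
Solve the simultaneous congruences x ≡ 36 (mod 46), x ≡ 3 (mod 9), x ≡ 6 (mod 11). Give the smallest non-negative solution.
x ≡ 3900 (mod 4554); the representative in [0, 4554) is 3900

The moduli 46, 9, 11 are pairwise coprime, so by the CRT there is a unique solution mod 46·9·11 = 4554.
Solve by successive substitution. Start with x ≡ 36 (mod 46).
  Combine with x ≡ 3 (mod 9): write x = 36 + 46·t and require 36 + 46·t ≡ 3 (mod 9), i.e. 46·t ≡ 3 − 36 ≡ 3 (mod 9). Since 46^(−1) ≡ 1 (mod 9) (46 ≡ 1 (mod 9)), t ≡ 1·3 ≡ 3 (mod 9). So x ≡ 36 + 46·3 = 174 (mod 414).
  Combine with x ≡ 6 (mod 11): write x = 174 + 414·t and require 174 + 414·t ≡ 6 (mod 11), i.e. 414·t ≡ 6 − 174 ≡ 8 (mod 11). Since 414^(−1) ≡ 8 (mod 11) (414 ≡ 7 (mod 11)), t ≡ 8·8 ≡ 9 (mod 11). So x ≡ 174 + 414·9 = 3900 (mod 4554).
Unique solution in [0, 4554): x = 3900.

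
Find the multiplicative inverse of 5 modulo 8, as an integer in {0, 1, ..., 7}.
5^(−1) ≡ 5 (mod 8)

Apply the extended Euclidean algorithm to (8, 5), tracking rows (r, s, t) with s·8 + t·5 = r. Each division r_prev = q·r_cur + r_new produces the new row as (previous row) − q·(current row):
  row A: (8, 1, 0)   [1·8 + 0·5 = 8]
  row B: (5, 0, 1)   [0·8 + 1·5 = 5]
  8 = 1·5 + 3   → row C = row A − 1·row B = (3, 1, −1)   [check: 1·8 − 1·5 = 3]
  5 = 1·3 + 2   → row D = row B − 1·row C = (2, −1, 2)   [check: −1·8 + 2·5 = 2]
  3 = 1·2 + 1   → row E = row C − 1·row D = (1, 2, −3)   [check: 2·8 − 3·5 = 1]
  2 = 2·1 + 0   → remainder 0, stop. gcd = 1 (last nonzero row E).
The gcd is 1, so 5 is invertible mod 8. The last nonzero row gives 2·8 − 3·5 = 1, so t = −3. So 5^(−1) ≡ −3 ≡ 5 (mod 8). Verify: 5 · 5 = 25 ≡ 1 (mod 8). ✓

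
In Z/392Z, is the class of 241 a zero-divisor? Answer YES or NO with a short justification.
gcd(241, 392) = 1, so 241 is a unit in Z/392Z (it has a multiplicative inverse). A unit cannot be a zero-divisor: if 241·b ≡ 0 then multiplying both sides by 241^(−1) gives b ≡ 0. So 241 is not a zero-divisor.

Final answer: NO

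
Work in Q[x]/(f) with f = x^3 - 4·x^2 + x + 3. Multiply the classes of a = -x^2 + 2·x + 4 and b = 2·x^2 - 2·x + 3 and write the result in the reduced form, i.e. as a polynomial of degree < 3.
First multiply in Q[x] without reducing: a · b = -2·x^4 + 6·x^3 + x^2 - 2·x + 12. Now divide by f(x) = x^3 - 4·x^2 + x + 3, eliminating the leading term at each step:
  leading term -2·x^4: subtract (-2·x)·f(x) = -2·x^4 + 8·x^3 - 2·x^2 - 6·x, leaving -2·x^3 + 3·x^2 + 4·x + 12
  leading term -2·x^3: subtract (-2)·f(x) = -2·x^3 + 8·x^2 - 2·x - 6, leaving -5·x^2 + 6·x + 18
The degree is now < 3, so this is the remainder. Hence a · b ≡ -5·x^2 + 6·x + 18 in Q[x]/(f).

Final answer: a · b ≡ -5·x^2 + 6·x + 18 (mod f(x))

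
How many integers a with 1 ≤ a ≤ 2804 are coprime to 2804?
1400

The number of a ∈ {1, ..., 2804} with gcd(a, 2804) = 1 is by definition Euler's totient φ(2804). φ is multiplicative, with φ(p^e) = p^e − p^(e−1). Factorise 2804 = 2^2 · 701. Then
  φ(2804) = (2^2 − 2^1) · (701 − 1) = 2 · 700 = 1400.
So there are 1400 such integers.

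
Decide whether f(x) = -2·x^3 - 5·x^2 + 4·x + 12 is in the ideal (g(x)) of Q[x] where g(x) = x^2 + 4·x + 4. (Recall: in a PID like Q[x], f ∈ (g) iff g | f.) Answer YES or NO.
In Q[x] the ideal (g) consists of all multiples of g, so f ∈ (g) iff g | f, i.e. iff the remainder of f on division by g is 0. Divide f by g (g is monic, so eliminate the leading term of the running remainder at each step):
  leading term -2·x^3: subtract (-2·x)·g(x) = -2·x^3 - 8·x^2 - 8·x, leaving 3·x^2 + 12·x + 12
  leading term 3·x^2: subtract (3)·g(x) = 3·x^2 + 12·x + 12, leaving 0
The remainder is 0, so f(x) = g(x) · h(x) with h(x) = 3 - 2·x. Hence g | f, i.e. f ∈ (g).

Final answer: YES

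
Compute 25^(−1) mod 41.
25^(−1) ≡ 23 (mod 41)

Apply the extended Euclidean algorithm to (41, 25), tracking rows (r, s, t) with s·41 + t·25 = r. Each division r_prev = q·r_cur + r_new produces the new row as (previous row) − q·(current row):
  row A: (41, 1, 0)   [1·41 + 0·25 = 41]
  row B: (25, 0, 1)   [0·41 + 1·25 = 25]
  41 = 1·25 + 16   → row C = row A − 1·row B = (16, 1, −1)   [check: 1·41 − 1·25 = 16]
  25 = 1·16 + 9   → row D = row B − 1·row C = (9, −1, 2)   [check: −1·41 + 2·25 = 9]
  16 = 1·9 + 7   → row E = row C − 1·row D = (7, 2, −3)   [check: 2·41 − 3·25 = 7]
  9 = 1·7 + 2   → row F = row D − 1·row E = (2, −3, 5)   [check: −3·41 + 5·25 = 2]
  7 = 3·2 + 1   → row G = row E − 3·row F = (1, 11, −18)   [check: 11·41 − 18·25 = 1]
  2 = 2·1 + 0   → remainder 0, stop. gcd = 1 (last nonzero row G).
The gcd is 1, so 25 is invertible mod 41. The last nonzero row gives 11·41 − 18·25 = 1, so t = −18. So 25^(−1) ≡ −18 ≡ 23 (mod 41). Verify: 25 · 23 = 575 ≡ 1 (mod 41). ✓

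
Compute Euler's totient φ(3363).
φ(3363) = 2088

φ is multiplicative, with φ(p^e) = p^e − p^(e−1). Factorise 3363 = 3 · 19 · 59. Then
  φ(3363) = (3 − 1) · (19 − 1) · (59 − 1) = 2 · 18 · 58 = 2088.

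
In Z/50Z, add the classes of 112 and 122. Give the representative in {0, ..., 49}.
Reduce the summands first: 112 ≡ 12, 122 ≡ 22 (mod 50), so 112 + 122 ≡ 12 + 22 (mod 50). 12 + 22 = 34; 34 = 0·50 + 34, so (112 + 122) mod 50 = 34.

Final answer: 34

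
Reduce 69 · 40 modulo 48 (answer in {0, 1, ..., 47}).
24

Reduce the factors first: 69 ≡ 21 (mod 48), so 69 · 40 ≡ 21 · 40 (mod 48). 21 · 40 = 840. Dividing by 48: 840 = 17·48 + 24. So (69 · 40) mod 48 = 24.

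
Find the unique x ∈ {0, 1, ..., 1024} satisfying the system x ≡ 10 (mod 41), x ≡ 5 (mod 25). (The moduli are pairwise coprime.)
x ≡ 830 (mod 1025); the representative in [0, 1025) is 830

The moduli 41, 25 are pairwise coprime, so by the CRT there is a unique solution mod 41·25 = 1025.
Solve by successive substitution. Start with x ≡ 10 (mod 41).
  Combine with x ≡ 5 (mod 25): write x = 10 + 41·t and require 10 + 41·t ≡ 5 (mod 25), i.e. 41·t ≡ 5 − 10 ≡ 20 (mod 25). Since 41^(−1) ≡ 11 (mod 25) (41 ≡ 16 (mod 25)), t ≡ 11·20 ≡ 20 (mod 25). So x ≡ 10 + 41·20 = 830 (mod 1025).
Unique solution in [0, 1025): x = 830.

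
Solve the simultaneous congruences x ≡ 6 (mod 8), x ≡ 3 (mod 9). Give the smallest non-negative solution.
x ≡ 30 (mod 72); the representative in [0, 72) is 30

The moduli 8, 9 are pairwise coprime, so by the CRT there is a unique solution mod 8·9 = 72.
Solve by successive substitution. Start with x ≡ 6 (mod 8).
  Combine with x ≡ 3 (mod 9): write x = 6 + 8·t and require 6 + 8·t ≡ 3 (mod 9), i.e. 8·t ≡ 3 − 6 ≡ 6 (mod 9). Since 8^(−1) ≡ 8 (mod 9), t ≡ 8·6 ≡ 3 (mod 9). So x ≡ 6 + 8·3 = 30 (mod 72).
Unique solution in [0, 72): x = 30.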